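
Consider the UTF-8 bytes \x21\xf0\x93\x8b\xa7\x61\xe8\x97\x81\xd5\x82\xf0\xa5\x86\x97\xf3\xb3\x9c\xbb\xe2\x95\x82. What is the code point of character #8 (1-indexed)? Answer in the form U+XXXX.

Offset 0: leading byte 0x21 = 00100001 → 1-byte char #1 = 21.
Offset 1: leading byte 0xF0 = 11110000 → 4-byte char #2 = F0 93 8B A7.
Offset 5: leading byte 0x61 = 01100001 → 1-byte char #3 = 61.
Offset 6: leading byte 0xE8 = 11101000 → 3-byte char #4 = E8 97 81.
Offset 9: leading byte 0xD5 = 11010101 → 2-byte char #5 = D5 82.
Offset 11: leading byte 0xF0 = 11110000 → 4-byte char #6 = F0 A5 86 97.
Offset 15: leading byte 0xF3 = 11110011 → 4-byte char #7 = F3 B3 9C BB.
Offset 19: leading byte 0xE2 = 11100010 → 3-byte char #8 = E2 95 82.
Leading byte 0xE2 = 11100010 matches 1110xxxx → 3-byte sequence.
Byte 1: 0xE2 = 11100010, payload 0010 (4 bits).
Byte 2: 0x95 = 10010101 (10xxxxxx ✓), payload 010101.
Byte 3: 0x82 = 10000010 (10xxxxxx ✓), payload 000010.
Concatenate: 0010010101000010 = 0x2542 (16 bits → U+2542).

U+2542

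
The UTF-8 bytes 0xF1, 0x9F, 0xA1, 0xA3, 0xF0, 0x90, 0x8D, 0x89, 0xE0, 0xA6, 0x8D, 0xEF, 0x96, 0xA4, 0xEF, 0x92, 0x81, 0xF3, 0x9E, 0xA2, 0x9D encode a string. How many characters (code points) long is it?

Byte at offset 0: 0xF1 = 11110001 → 4-byte char (#1). Advance 4.
Byte at offset 4: 0xF0 = 11110000 → 4-byte char (#2). Advance 4.
Byte at offset 8: 0xE0 = 11100000 → 3-byte char (#3). Advance 3.
Byte at offset 11: 0xEF = 11101111 → 3-byte char (#4). Advance 3.
Byte at offset 14: 0xEF = 11101111 → 3-byte char (#5). Advance 3.
Byte at offset 17: 0xF3 = 11110011 → 4-byte char (#6). Advance 4.
Reached end at offset 21 after 6 code points.

6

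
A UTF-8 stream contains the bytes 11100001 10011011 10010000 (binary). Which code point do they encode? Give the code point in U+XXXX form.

Leading byte 0xE1 = 11100001 matches 1110xxxx → 3-byte sequence.
Byte 1: 0xE1 = 11100001, payload 0001 (4 bits).
Byte 2: 0x9B = 10011011 (10xxxxxx ✓), payload 011011.
Byte 3: 0x90 = 10010000 (10xxxxxx ✓), payload 010000.
Concatenate: 0001011011010000 = 0x16D0 (16 bits → U+16D0).

U+16D0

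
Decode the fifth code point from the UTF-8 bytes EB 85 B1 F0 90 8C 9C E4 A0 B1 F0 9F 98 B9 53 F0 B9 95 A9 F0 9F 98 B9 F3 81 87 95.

U+0053

Offset 0: leading byte 0xEB = 11101011 → 3-byte char #1 = EB 85 B1.
Offset 3: leading byte 0xF0 = 11110000 → 4-byte char #2 = F0 90 8C 9C.
Offset 7: leading byte 0xE4 = 11100100 → 3-byte char #3 = E4 A0 B1.
Offset 10: leading byte 0xF0 = 11110000 → 4-byte char #4 = F0 9F 98 B9.
Offset 14: leading byte 0x53 = 01010011 → 1-byte char #5 = 53.
Leading byte 0x53 = 01010011 matches 0xxxxxxx → 1-byte sequence.
Byte 1: 0x53 = 01010011, payload 1010011 (7 bits).
Concatenate: 1010011 = 0x53 (7 bits → U+0053).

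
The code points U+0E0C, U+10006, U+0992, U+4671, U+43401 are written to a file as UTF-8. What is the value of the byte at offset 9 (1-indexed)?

1-indexed offset 9 is 0-indexed offset 8.
U+0E0C → 3-byte form E0 B8 8C at offsets 0–2.
U+10006 → 4-byte form F0 90 80 86 at offsets 3–6.
U+0992 → 3-byte form E0 A6 92 at offsets 7–9.
Offset 8 falls in char 3's range; it's byte 2 of E0 A6 92 = 0xA6.

0xA6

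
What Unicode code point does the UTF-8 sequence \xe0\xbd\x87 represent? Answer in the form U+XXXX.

U+0F47

Leading byte 0xE0 = 11100000 matches 1110xxxx → 3-byte sequence.
Byte 1: 0xE0 = 11100000, payload 0000 (4 bits).
Byte 2: 0xBD = 10111101 (10xxxxxx ✓), payload 111101.
Byte 3: 0x87 = 10000111 (10xxxxxx ✓), payload 000111.
Concatenate: 0000111101000111 = 0xF47 (16 bits → U+0F47).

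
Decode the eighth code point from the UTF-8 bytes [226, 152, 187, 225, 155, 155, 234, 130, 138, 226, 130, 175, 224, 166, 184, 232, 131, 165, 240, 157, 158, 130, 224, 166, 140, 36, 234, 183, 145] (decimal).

U+098C

Offset 0: leading byte 0xE2 = 11100010 → 3-byte char #1 = E2 98 BB.
Offset 3: leading byte 0xE1 = 11100001 → 3-byte char #2 = E1 9B 9B.
Offset 6: leading byte 0xEA = 11101010 → 3-byte char #3 = EA 82 8A.
Offset 9: leading byte 0xE2 = 11100010 → 3-byte char #4 = E2 82 AF.
Offset 12: leading byte 0xE0 = 11100000 → 3-byte char #5 = E0 A6 B8.
Offset 15: leading byte 0xE8 = 11101000 → 3-byte char #6 = E8 83 A5.
Offset 18: leading byte 0xF0 = 11110000 → 4-byte char #7 = F0 9D 9E 82.
Offset 22: leading byte 0xE0 = 11100000 → 3-byte char #8 = E0 A6 8C.
Leading byte 0xE0 = 11100000 matches 1110xxxx → 3-byte sequence.
Byte 1: 0xE0 = 11100000, payload 0000 (4 bits).
Byte 2: 0xA6 = 10100110 (10xxxxxx ✓), payload 100110.
Byte 3: 0x8C = 10001100 (10xxxxxx ✓), payload 001100.
Concatenate: 0000100110001100 = 0x98C (16 bits → U+098C).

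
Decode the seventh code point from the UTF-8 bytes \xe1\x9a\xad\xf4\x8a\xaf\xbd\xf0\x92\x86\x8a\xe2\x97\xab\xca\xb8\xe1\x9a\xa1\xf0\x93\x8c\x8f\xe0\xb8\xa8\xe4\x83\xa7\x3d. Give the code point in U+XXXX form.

U+1330F

Offset 0: leading byte 0xE1 = 11100001 → 3-byte char #1 = E1 9A AD.
Offset 3: leading byte 0xF4 = 11110100 → 4-byte char #2 = F4 8A AF BD.
Offset 7: leading byte 0xF0 = 11110000 → 4-byte char #3 = F0 92 86 8A.
Offset 11: leading byte 0xE2 = 11100010 → 3-byte char #4 = E2 97 AB.
Offset 14: leading byte 0xCA = 11001010 → 2-byte char #5 = CA B8.
Offset 16: leading byte 0xE1 = 11100001 → 3-byte char #6 = E1 9A A1.
Offset 19: leading byte 0xF0 = 11110000 → 4-byte char #7 = F0 93 8C 8F.
Leading byte 0xF0 = 11110000 matches 11110xxx → 4-byte sequence.
Byte 1: 0xF0 = 11110000, payload 000 (3 bits).
Byte 2: 0x93 = 10010011 (10xxxxxx ✓), payload 010011.
Byte 3: 0x8C = 10001100 (10xxxxxx ✓), payload 001100.
Byte 4: 0x8F = 10001111 (10xxxxxx ✓), payload 001111.
Concatenate: 000010011001100001111 = 0x1330F (21 bits → U+1330F).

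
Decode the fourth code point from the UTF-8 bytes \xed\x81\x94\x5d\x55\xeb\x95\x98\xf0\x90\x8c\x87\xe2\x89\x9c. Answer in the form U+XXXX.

U+B558

Offset 0: leading byte 0xED = 11101101 → 3-byte char #1 = ED 81 94.
Offset 3: leading byte 0x5D = 01011101 → 1-byte char #2 = 5D.
Offset 4: leading byte 0x55 = 01010101 → 1-byte char #3 = 55.
Offset 5: leading byte 0xEB = 11101011 → 3-byte char #4 = EB 95 98.
Leading byte 0xEB = 11101011 matches 1110xxxx → 3-byte sequence.
Byte 1: 0xEB = 11101011, payload 1011 (4 bits).
Byte 2: 0x95 = 10010101 (10xxxxxx ✓), payload 010101.
Byte 3: 0x98 = 10011000 (10xxxxxx ✓), payload 011000.
Concatenate: 1011010101011000 = 0xB558 (16 bits → U+B558).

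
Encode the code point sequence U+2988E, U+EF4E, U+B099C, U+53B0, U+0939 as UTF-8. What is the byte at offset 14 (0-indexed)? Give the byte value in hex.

0xE0

U+2988E → 4-byte form F0 A9 A2 8E at offsets 0–3.
U+EF4E → 3-byte form EE BD 8E at offsets 4–6.
U+B099C → 4-byte form F2 B0 A6 9C at offsets 7–10.
U+53B0 → 3-byte form E5 8E B0 at offsets 11–13.
U+0939 → 3-byte form E0 A4 B9 at offsets 14–16.
Offset 14 falls in char 5's range; it's byte 1 of E0 A4 B9 = 0xE0.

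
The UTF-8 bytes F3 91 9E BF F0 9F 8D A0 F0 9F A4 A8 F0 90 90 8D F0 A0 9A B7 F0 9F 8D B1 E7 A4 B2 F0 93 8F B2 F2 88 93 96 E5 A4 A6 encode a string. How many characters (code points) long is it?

10

Byte at offset 0: 0xF3 = 11110011 → 4-byte char (#1). Advance 4.
Byte at offset 4: 0xF0 = 11110000 → 4-byte char (#2). Advance 4.
Byte at offset 8: 0xF0 = 11110000 → 4-byte char (#3). Advance 4.
Byte at offset 12: 0xF0 = 11110000 → 4-byte char (#4). Advance 4.
Byte at offset 16: 0xF0 = 11110000 → 4-byte char (#5). Advance 4.
Byte at offset 20: 0xF0 = 11110000 → 4-byte char (#6). Advance 4.
Byte at offset 24: 0xE7 = 11100111 → 3-byte char (#7). Advance 3.
Byte at offset 27: 0xF0 = 11110000 → 4-byte char (#8). Advance 4.
Byte at offset 31: 0xF2 = 11110010 → 4-byte char (#9). Advance 4.
Byte at offset 35: 0xE5 = 11100101 → 3-byte char (#10). Advance 3.
Reached end at offset 38 after 10 code points.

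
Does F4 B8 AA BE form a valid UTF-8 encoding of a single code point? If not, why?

invalid (encodes a value above U+10FFFF)

Leading byte 0xF4 = 11110100 → 4-byte form.
Payload = 0x138ABE, which exceeds U+10FFFF, the maximum Unicode code point. (Leading bytes F5–FF, or F4 followed by ≥ 0x90, are invalid.)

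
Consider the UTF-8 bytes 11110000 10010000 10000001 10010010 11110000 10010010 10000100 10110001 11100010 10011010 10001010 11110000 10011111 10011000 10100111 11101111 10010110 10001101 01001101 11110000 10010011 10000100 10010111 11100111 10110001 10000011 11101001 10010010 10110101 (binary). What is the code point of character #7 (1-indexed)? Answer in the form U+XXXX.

U+13117

Offset 0: leading byte 0xF0 = 11110000 → 4-byte char #1 = F0 90 81 92.
Offset 4: leading byte 0xF0 = 11110000 → 4-byte char #2 = F0 92 84 B1.
Offset 8: leading byte 0xE2 = 11100010 → 3-byte char #3 = E2 9A 8A.
Offset 11: leading byte 0xF0 = 11110000 → 4-byte char #4 = F0 9F 98 A7.
Offset 15: leading byte 0xEF = 11101111 → 3-byte char #5 = EF 96 8D.
Offset 18: leading byte 0x4D = 01001101 → 1-byte char #6 = 4D.
Offset 19: leading byte 0xF0 = 11110000 → 4-byte char #7 = F0 93 84 97.
Leading byte 0xF0 = 11110000 matches 11110xxx → 4-byte sequence.
Byte 1: 0xF0 = 11110000, payload 000 (3 bits).
Byte 2: 0x93 = 10010011 (10xxxxxx ✓), payload 010011.
Byte 3: 0x84 = 10000100 (10xxxxxx ✓), payload 000100.
Byte 4: 0x97 = 10010111 (10xxxxxx ✓), payload 010111.
Concatenate: 000010011000100010111 = 0x13117 (21 bits → U+13117).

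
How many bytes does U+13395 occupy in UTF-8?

U+13395 = 0x13395. UTF-8 uses 1 byte below 0x80, 2 below 0x800, 3 below 0x10000, 4 up to 0x10FFFF. 0x13395 is in U+10000–U+10FFFF → 4 bytes.

4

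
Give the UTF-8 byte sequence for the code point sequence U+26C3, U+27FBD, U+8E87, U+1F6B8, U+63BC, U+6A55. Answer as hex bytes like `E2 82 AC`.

U+26C3: 3-byte form → E2 9B 83.
U+27FBD: 4-byte form → F0 A7 BE BD.
U+8E87: 3-byte form → E8 BA 87.
U+1F6B8: 4-byte form → F0 9F 9A B8.
U+63BC: 3-byte form → E6 8E BC.
U+6A55: 3-byte form → E6 A9 95.
Concatenated (20 bytes): E2 9B 83 F0 A7 BE BD E8 BA 87 F0 9F 9A B8 E6 8E BC E6 A9 95.

E2 9B 83 F0 A7 BE BD E8 BA 87 F0 9F 9A B8 E6 8E BC E6 A9 95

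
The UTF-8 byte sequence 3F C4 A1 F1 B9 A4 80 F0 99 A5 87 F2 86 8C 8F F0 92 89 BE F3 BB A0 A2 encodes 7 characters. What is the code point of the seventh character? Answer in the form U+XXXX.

U+FB822

Offset 0: leading byte 0x3F = 00111111 → 1-byte char #1 = 3F.
Offset 1: leading byte 0xC4 = 11000100 → 2-byte char #2 = C4 A1.
Offset 3: leading byte 0xF1 = 11110001 → 4-byte char #3 = F1 B9 A4 80.
Offset 7: leading byte 0xF0 = 11110000 → 4-byte char #4 = F0 99 A5 87.
Offset 11: leading byte 0xF2 = 11110010 → 4-byte char #5 = F2 86 8C 8F.
Offset 15: leading byte 0xF0 = 11110000 → 4-byte char #6 = F0 92 89 BE.
Offset 19: leading byte 0xF3 = 11110011 → 4-byte char #7 = F3 BB A0 A2.
Leading byte 0xF3 = 11110011 matches 11110xxx → 4-byte sequence.
Byte 1: 0xF3 = 11110011, payload 011 (3 bits).
Byte 2: 0xBB = 10111011 (10xxxxxx ✓), payload 111011.
Byte 3: 0xA0 = 10100000 (10xxxxxx ✓), payload 100000.
Byte 4: 0xA2 = 10100010 (10xxxxxx ✓), payload 100010.
Concatenate: 011111011100000100010 = 0xFB822 (21 bits → U+FB822).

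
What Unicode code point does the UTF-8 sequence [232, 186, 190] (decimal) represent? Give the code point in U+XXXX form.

U+8EBE

Leading byte 0xE8 = 11101000 matches 1110xxxx → 3-byte sequence.
Byte 1: 0xE8 = 11101000, payload 1000 (4 bits).
Byte 2: 0xBA = 10111010 (10xxxxxx ✓), payload 111010.
Byte 3: 0xBE = 10111110 (10xxxxxx ✓), payload 111110.
Concatenate: 1000111010111110 = 0x8EBE (16 bits → U+8EBE).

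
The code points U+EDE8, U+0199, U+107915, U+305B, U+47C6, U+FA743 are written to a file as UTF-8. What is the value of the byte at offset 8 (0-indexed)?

U+EDE8 → 3-byte form EE B7 A8 at offsets 0–2.
U+0199 → 2-byte form C6 99 at offsets 3–4.
U+107915 → 4-byte form F4 87 A4 95 at offsets 5–8.
Offset 8 falls in char 3's range; it's byte 4 of F4 87 A4 95 = 0x95.

0x95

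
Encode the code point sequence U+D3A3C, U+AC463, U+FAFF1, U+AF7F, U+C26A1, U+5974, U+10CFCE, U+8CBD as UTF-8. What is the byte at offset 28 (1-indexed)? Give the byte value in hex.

1-indexed offset 28 is 0-indexed offset 27.
U+D3A3C → 4-byte form F3 93 A8 BC at offsets 0–3.
U+AC463 → 4-byte form F2 AC 91 A3 at offsets 4–7.
U+FAFF1 → 4-byte form F3 BA BF B1 at offsets 8–11.
U+AF7F → 3-byte form EA BD BF at offsets 12–14.
U+C26A1 → 4-byte form F3 82 9A A1 at offsets 15–18.
U+5974 → 3-byte form E5 A5 B4 at offsets 19–21.
U+10CFCE → 4-byte form F4 8C BF 8E at offsets 22–25.
U+8CBD → 3-byte form E8 B2 BD at offsets 26–28.
Offset 27 falls in char 8's range; it's byte 2 of E8 B2 BD = 0xB2.

0xB2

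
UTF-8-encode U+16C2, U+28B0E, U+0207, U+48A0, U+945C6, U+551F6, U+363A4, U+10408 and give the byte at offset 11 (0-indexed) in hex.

0xA0

U+16C2 → 3-byte form E1 9B 82 at offsets 0–2.
U+28B0E → 4-byte form F0 A8 AC 8E at offsets 3–6.
U+0207 → 2-byte form C8 87 at offsets 7–8.
U+48A0 → 3-byte form E4 A2 A0 at offsets 9–11.
Offset 11 falls in char 4's range; it's byte 3 of E4 A2 A0 = 0xA0.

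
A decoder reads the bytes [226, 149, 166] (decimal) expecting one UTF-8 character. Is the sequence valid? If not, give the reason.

Leading byte 0xE2 = 11100010 → 3-byte form.
Continuation bytes 0x95=10010101, 0xA6=10100110 all match 10xxxxxx.
Decoded value 0x2566 is ≥ 0x800 (shortest form) and not a surrogate.

valid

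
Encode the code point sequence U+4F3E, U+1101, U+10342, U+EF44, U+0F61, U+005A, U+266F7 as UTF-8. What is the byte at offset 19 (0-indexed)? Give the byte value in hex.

U+4F3E → 3-byte form E4 BC BE at offsets 0–2.
U+1101 → 3-byte form E1 84 81 at offsets 3–5.
U+10342 → 4-byte form F0 90 8D 82 at offsets 6–9.
U+EF44 → 3-byte form EE BD 84 at offsets 10–12.
U+0F61 → 3-byte form E0 BD A1 at offsets 13–15.
U+005A → 1-byte form 5A at offsets 16–16.
U+266F7 → 4-byte form F0 A6 9B B7 at offsets 17–20.
Offset 19 falls in char 7's range; it's byte 3 of F0 A6 9B B7 = 0x9B.

0x9B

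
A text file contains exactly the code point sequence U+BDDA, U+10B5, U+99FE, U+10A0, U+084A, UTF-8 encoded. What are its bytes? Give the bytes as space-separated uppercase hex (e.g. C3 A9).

EB B7 9A E1 82 B5 E9 A7 BE E1 82 A0 E0 A1 8A

U+BDDA: 3-byte form → EB B7 9A.
U+10B5: 3-byte form → E1 82 B5.
U+99FE: 3-byte form → E9 A7 BE.
U+10A0: 3-byte form → E1 82 A0.
U+084A: 3-byte form → E0 A1 8A.
Concatenated (15 bytes): EB B7 9A E1 82 B5 E9 A7 BE E1 82 A0 E0 A1 8A.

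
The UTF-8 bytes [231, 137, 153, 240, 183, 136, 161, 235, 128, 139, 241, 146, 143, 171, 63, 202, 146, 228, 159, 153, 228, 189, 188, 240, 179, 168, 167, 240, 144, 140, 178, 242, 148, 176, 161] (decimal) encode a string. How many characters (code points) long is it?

Byte at offset 0: 0xE7 = 11100111 → 3-byte char (#1). Advance 3.
Byte at offset 3: 0xF0 = 11110000 → 4-byte char (#2). Advance 4.
Byte at offset 7: 0xEB = 11101011 → 3-byte char (#3). Advance 3.
Byte at offset 10: 0xF1 = 11110001 → 4-byte char (#4). Advance 4.
Byte at offset 14: 0x3F = 00111111 → 1-byte char (#5). Advance 1.
Byte at offset 15: 0xCA = 11001010 → 2-byte char (#6). Advance 2.
Byte at offset 17: 0xE4 = 11100100 → 3-byte char (#7). Advance 3.
Byte at offset 20: 0xE4 = 11100100 → 3-byte char (#8). Advance 3.
Byte at offset 23: 0xF0 = 11110000 → 4-byte char (#9). Advance 4.
Byte at offset 27: 0xF0 = 11110000 → 4-byte char (#10). Advance 4.
Byte at offset 31: 0xF2 = 11110010 → 4-byte char (#11). Advance 4.
Reached end at offset 35 after 11 code points.

11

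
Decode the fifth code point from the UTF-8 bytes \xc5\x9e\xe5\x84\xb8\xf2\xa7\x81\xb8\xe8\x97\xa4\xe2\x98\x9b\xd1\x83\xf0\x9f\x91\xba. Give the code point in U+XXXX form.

Offset 0: leading byte 0xC5 = 11000101 → 2-byte char #1 = C5 9E.
Offset 2: leading byte 0xE5 = 11100101 → 3-byte char #2 = E5 84 B8.
Offset 5: leading byte 0xF2 = 11110010 → 4-byte char #3 = F2 A7 81 B8.
Offset 9: leading byte 0xE8 = 11101000 → 3-byte char #4 = E8 97 A4.
Offset 12: leading byte 0xE2 = 11100010 → 3-byte char #5 = E2 98 9B.
Leading byte 0xE2 = 11100010 matches 1110xxxx → 3-byte sequence.
Byte 1: 0xE2 = 11100010, payload 0010 (4 bits).
Byte 2: 0x98 = 10011000 (10xxxxxx ✓), payload 011000.
Byte 3: 0x9B = 10011011 (10xxxxxx ✓), payload 011011.
Concatenate: 0010011000011011 = 0x261B (16 bits → U+261B).

U+261B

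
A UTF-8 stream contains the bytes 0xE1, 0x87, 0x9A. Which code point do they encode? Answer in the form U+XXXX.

Leading byte 0xE1 = 11100001 matches 1110xxxx → 3-byte sequence.
Byte 1: 0xE1 = 11100001, payload 0001 (4 bits).
Byte 2: 0x87 = 10000111 (10xxxxxx ✓), payload 000111.
Byte 3: 0x9A = 10011010 (10xxxxxx ✓), payload 011010.
Concatenate: 0001000111011010 = 0x11DA (16 bits → U+11DA).

U+11DA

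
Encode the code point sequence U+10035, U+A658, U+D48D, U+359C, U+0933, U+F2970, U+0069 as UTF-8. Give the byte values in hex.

F0 90 80 B5 EA 99 98 ED 92 8D E3 96 9C E0 A4 B3 F3 B2 A5 B0 69

U+10035: 4-byte form → F0 90 80 B5.
U+A658: 3-byte form → EA 99 98.
U+D48D: 3-byte form → ED 92 8D.
U+359C: 3-byte form → E3 96 9C.
U+0933: 3-byte form → E0 A4 B3.
U+F2970: 4-byte form → F3 B2 A5 B0.
U+0069: 1-byte form → 69.
Concatenated (21 bytes): F0 90 80 B5 EA 99 98 ED 92 8D E3 96 9C E0 A4 B3 F3 B2 A5 B0 69.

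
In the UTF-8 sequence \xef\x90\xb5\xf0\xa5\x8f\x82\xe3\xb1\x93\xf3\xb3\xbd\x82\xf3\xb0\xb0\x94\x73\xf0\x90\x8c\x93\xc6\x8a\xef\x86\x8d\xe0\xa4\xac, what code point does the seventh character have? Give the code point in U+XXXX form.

U+10313

Offset 0: leading byte 0xEF = 11101111 → 3-byte char #1 = EF 90 B5.
Offset 3: leading byte 0xF0 = 11110000 → 4-byte char #2 = F0 A5 8F 82.
Offset 7: leading byte 0xE3 = 11100011 → 3-byte char #3 = E3 B1 93.
Offset 10: leading byte 0xF3 = 11110011 → 4-byte char #4 = F3 B3 BD 82.
Offset 14: leading byte 0xF3 = 11110011 → 4-byte char #5 = F3 B0 B0 94.
Offset 18: leading byte 0x73 = 01110011 → 1-byte char #6 = 73.
Offset 19: leading byte 0xF0 = 11110000 → 4-byte char #7 = F0 90 8C 93.
Leading byte 0xF0 = 11110000 matches 11110xxx → 4-byte sequence.
Byte 1: 0xF0 = 11110000, payload 000 (3 bits).
Byte 2: 0x90 = 10010000 (10xxxxxx ✓), payload 010000.
Byte 3: 0x8C = 10001100 (10xxxxxx ✓), payload 001100.
Byte 4: 0x93 = 10010011 (10xxxxxx ✓), payload 010011.
Concatenate: 000010000001100010011 = 0x10313 (21 bits → U+10313).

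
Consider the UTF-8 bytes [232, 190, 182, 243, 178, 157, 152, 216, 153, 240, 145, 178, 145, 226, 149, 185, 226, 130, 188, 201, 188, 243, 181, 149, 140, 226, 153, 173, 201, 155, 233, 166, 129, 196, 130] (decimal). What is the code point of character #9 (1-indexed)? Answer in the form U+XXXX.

Offset 0: leading byte 0xE8 = 11101000 → 3-byte char #1 = E8 BE B6.
Offset 3: leading byte 0xF3 = 11110011 → 4-byte char #2 = F3 B2 9D 98.
Offset 7: leading byte 0xD8 = 11011000 → 2-byte char #3 = D8 99.
Offset 9: leading byte 0xF0 = 11110000 → 4-byte char #4 = F0 91 B2 91.
Offset 13: leading byte 0xE2 = 11100010 → 3-byte char #5 = E2 95 B9.
Offset 16: leading byte 0xE2 = 11100010 → 3-byte char #6 = E2 82 BC.
Offset 19: leading byte 0xC9 = 11001001 → 2-byte char #7 = C9 BC.
Offset 21: leading byte 0xF3 = 11110011 → 4-byte char #8 = F3 B5 95 8C.
Offset 25: leading byte 0xE2 = 11100010 → 3-byte char #9 = E2 99 AD.
Leading byte 0xE2 = 11100010 matches 1110xxxx → 3-byte sequence.
Byte 1: 0xE2 = 11100010, payload 0010 (4 bits).
Byte 2: 0x99 = 10011001 (10xxxxxx ✓), payload 011001.
Byte 3: 0xAD = 10101101 (10xxxxxx ✓), payload 101101.
Concatenate: 0010011001101101 = 0x266D (16 bits → U+266D).

U+266D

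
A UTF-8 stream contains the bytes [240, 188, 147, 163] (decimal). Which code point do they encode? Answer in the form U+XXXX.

U+3C4E3

Leading byte 0xF0 = 11110000 matches 11110xxx → 4-byte sequence.
Byte 1: 0xF0 = 11110000, payload 000 (3 bits).
Byte 2: 0xBC = 10111100 (10xxxxxx ✓), payload 111100.
Byte 3: 0x93 = 10010011 (10xxxxxx ✓), payload 010011.
Byte 4: 0xA3 = 10100011 (10xxxxxx ✓), payload 100011.
Concatenate: 000111100010011100011 = 0x3C4E3 (21 bits → U+3C4E3).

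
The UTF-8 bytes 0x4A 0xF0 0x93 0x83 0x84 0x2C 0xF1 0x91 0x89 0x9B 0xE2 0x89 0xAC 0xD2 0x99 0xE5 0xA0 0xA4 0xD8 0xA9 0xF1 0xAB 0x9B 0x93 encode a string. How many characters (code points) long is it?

9

Byte at offset 0: 0x4A = 01001010 → 1-byte char (#1). Advance 1.
Byte at offset 1: 0xF0 = 11110000 → 4-byte char (#2). Advance 4.
Byte at offset 5: 0x2C = 00101100 → 1-byte char (#3). Advance 1.
Byte at offset 6: 0xF1 = 11110001 → 4-byte char (#4). Advance 4.
Byte at offset 10: 0xE2 = 11100010 → 3-byte char (#5). Advance 3.
Byte at offset 13: 0xD2 = 11010010 → 2-byte char (#6). Advance 2.
Byte at offset 15: 0xE5 = 11100101 → 3-byte char (#7). Advance 3.
Byte at offset 18: 0xD8 = 11011000 → 2-byte char (#8). Advance 2.
Byte at offset 20: 0xF1 = 11110001 → 4-byte char (#9). Advance 4.
Reached end at offset 24 after 9 code points.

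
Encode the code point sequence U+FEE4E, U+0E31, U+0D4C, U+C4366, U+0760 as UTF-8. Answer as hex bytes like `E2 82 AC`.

F3 BE B9 8E E0 B8 B1 E0 B5 8C F3 84 8D A6 DD A0

U+FEE4E: 4-byte form → F3 BE B9 8E.
U+0E31: 3-byte form → E0 B8 B1.
U+0D4C: 3-byte form → E0 B5 8C.
U+C4366: 4-byte form → F3 84 8D A6.
U+0760: 2-byte form → DD A0.
Concatenated (16 bytes): F3 BE B9 8E E0 B8 B1 E0 B5 8C F3 84 8D A6 DD A0.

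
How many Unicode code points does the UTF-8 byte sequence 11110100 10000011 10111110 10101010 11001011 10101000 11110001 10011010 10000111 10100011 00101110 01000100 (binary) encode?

5

Byte at offset 0: 0xF4 = 11110100 → 4-byte char (#1). Advance 4.
Byte at offset 4: 0xCB = 11001011 → 2-byte char (#2). Advance 2.
Byte at offset 6: 0xF1 = 11110001 → 4-byte char (#3). Advance 4.
Byte at offset 10: 0x2E = 00101110 → 1-byte char (#4). Advance 1.
Byte at offset 11: 0x44 = 01000100 → 1-byte char (#5). Advance 1.
Reached end at offset 12 after 5 code points.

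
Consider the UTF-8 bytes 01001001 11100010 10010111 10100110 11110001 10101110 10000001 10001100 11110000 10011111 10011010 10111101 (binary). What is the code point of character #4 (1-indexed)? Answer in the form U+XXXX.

Offset 0: leading byte 0x49 = 01001001 → 1-byte char #1 = 49.
Offset 1: leading byte 0xE2 = 11100010 → 3-byte char #2 = E2 97 A6.
Offset 4: leading byte 0xF1 = 11110001 → 4-byte char #3 = F1 AE 81 8C.
Offset 8: leading byte 0xF0 = 11110000 → 4-byte char #4 = F0 9F 9A BD.
Leading byte 0xF0 = 11110000 matches 11110xxx → 4-byte sequence.
Byte 1: 0xF0 = 11110000, payload 000 (3 bits).
Byte 2: 0x9F = 10011111 (10xxxxxx ✓), payload 011111.
Byte 3: 0x9A = 10011010 (10xxxxxx ✓), payload 011010.
Byte 4: 0xBD = 10111101 (10xxxxxx ✓), payload 111101.
Concatenate: 000011111011010111101 = 0x1F6BD (21 bits → U+1F6BD).

U+1F6BD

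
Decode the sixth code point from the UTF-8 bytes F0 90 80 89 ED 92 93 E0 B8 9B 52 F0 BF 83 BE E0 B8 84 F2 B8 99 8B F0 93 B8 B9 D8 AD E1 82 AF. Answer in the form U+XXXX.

U+0E04

Offset 0: leading byte 0xF0 = 11110000 → 4-byte char #1 = F0 90 80 89.
Offset 4: leading byte 0xED = 11101101 → 3-byte char #2 = ED 92 93.
Offset 7: leading byte 0xE0 = 11100000 → 3-byte char #3 = E0 B8 9B.
Offset 10: leading byte 0x52 = 01010010 → 1-byte char #4 = 52.
Offset 11: leading byte 0xF0 = 11110000 → 4-byte char #5 = F0 BF 83 BE.
Offset 15: leading byte 0xE0 = 11100000 → 3-byte char #6 = E0 B8 84.
Leading byte 0xE0 = 11100000 matches 1110xxxx → 3-byte sequence.
Byte 1: 0xE0 = 11100000, payload 0000 (4 bits).
Byte 2: 0xB8 = 10111000 (10xxxxxx ✓), payload 111000.
Byte 3: 0x84 = 10000100 (10xxxxxx ✓), payload 000100.
Concatenate: 0000111000000100 = 0xE04 (16 bits → U+0E04).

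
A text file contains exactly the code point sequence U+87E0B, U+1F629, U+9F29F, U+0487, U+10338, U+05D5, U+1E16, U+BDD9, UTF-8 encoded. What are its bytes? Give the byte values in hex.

U+87E0B: 4-byte form → F2 87 B8 8B.
U+1F629: 4-byte form → F0 9F 98 A9.
U+9F29F: 4-byte form → F2 9F 8A 9F.
U+0487: 2-byte form → D2 87.
U+10338: 4-byte form → F0 90 8C B8.
U+05D5: 2-byte form → D7 95.
U+1E16: 3-byte form → E1 B8 96.
U+BDD9: 3-byte form → EB B7 99.
Concatenated (26 bytes): F2 87 B8 8B F0 9F 98 A9 F2 9F 8A 9F D2 87 F0 90 8C B8 D7 95 E1 B8 96 EB B7 99.

F2 87 B8 8B F0 9F 98 A9 F2 9F 8A 9F D2 87 F0 90 8C B8 D7 95 E1 B8 96 EB B7 99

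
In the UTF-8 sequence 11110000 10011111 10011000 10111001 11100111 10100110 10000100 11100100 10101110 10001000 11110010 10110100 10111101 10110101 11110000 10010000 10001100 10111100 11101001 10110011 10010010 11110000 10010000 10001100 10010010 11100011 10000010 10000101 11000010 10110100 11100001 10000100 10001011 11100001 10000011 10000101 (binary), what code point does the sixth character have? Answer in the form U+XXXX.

U+9CD2

Offset 0: leading byte 0xF0 = 11110000 → 4-byte char #1 = F0 9F 98 B9.
Offset 4: leading byte 0xE7 = 11100111 → 3-byte char #2 = E7 A6 84.
Offset 7: leading byte 0xE4 = 11100100 → 3-byte char #3 = E4 AE 88.
Offset 10: leading byte 0xF2 = 11110010 → 4-byte char #4 = F2 B4 BD B5.
Offset 14: leading byte 0xF0 = 11110000 → 4-byte char #5 = F0 90 8C BC.
Offset 18: leading byte 0xE9 = 11101001 → 3-byte char #6 = E9 B3 92.
Leading byte 0xE9 = 11101001 matches 1110xxxx → 3-byte sequence.
Byte 1: 0xE9 = 11101001, payload 1001 (4 bits).
Byte 2: 0xB3 = 10110011 (10xxxxxx ✓), payload 110011.
Byte 3: 0x92 = 10010010 (10xxxxxx ✓), payload 010010.
Concatenate: 1001110011010010 = 0x9CD2 (16 bits → U+9CD2).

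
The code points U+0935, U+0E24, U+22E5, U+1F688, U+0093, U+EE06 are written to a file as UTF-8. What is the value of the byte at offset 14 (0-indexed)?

0x93

U+0935 → 3-byte form E0 A4 B5 at offsets 0–2.
U+0E24 → 3-byte form E0 B8 A4 at offsets 3–5.
U+22E5 → 3-byte form E2 8B A5 at offsets 6–8.
U+1F688 → 4-byte form F0 9F 9A 88 at offsets 9–12.
U+0093 → 2-byte form C2 93 at offsets 13–14.
Offset 14 falls in char 5's range; it's byte 2 of C2 93 = 0x93.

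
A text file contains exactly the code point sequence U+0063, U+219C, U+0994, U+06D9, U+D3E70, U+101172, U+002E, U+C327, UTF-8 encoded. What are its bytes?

63 E2 86 9C E0 A6 94 DB 99 F3 93 B9 B0 F4 81 85 B2 2E EC 8C A7

U+0063: 1-byte form → 63.
U+219C: 3-byte form → E2 86 9C.
U+0994: 3-byte form → E0 A6 94.
U+06D9: 2-byte form → DB 99.
U+D3E70: 4-byte form → F3 93 B9 B0.
U+101172: 4-byte form → F4 81 85 B2.
U+002E: 1-byte form → 2E.
U+C327: 3-byte form → EC 8C A7.
Concatenated (21 bytes): 63 E2 86 9C E0 A6 94 DB 99 F3 93 B9 B0 F4 81 85 B2 2E EC 8C A7.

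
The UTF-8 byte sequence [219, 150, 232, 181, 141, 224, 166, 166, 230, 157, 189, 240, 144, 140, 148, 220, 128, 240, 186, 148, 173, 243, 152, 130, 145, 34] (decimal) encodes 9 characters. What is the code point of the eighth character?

Offset 0: leading byte 0xDB = 11011011 → 2-byte char #1 = DB 96.
Offset 2: leading byte 0xE8 = 11101000 → 3-byte char #2 = E8 B5 8D.
Offset 5: leading byte 0xE0 = 11100000 → 3-byte char #3 = E0 A6 A6.
Offset 8: leading byte 0xE6 = 11100110 → 3-byte char #4 = E6 9D BD.
Offset 11: leading byte 0xF0 = 11110000 → 4-byte char #5 = F0 90 8C 94.
Offset 15: leading byte 0xDC = 11011100 → 2-byte char #6 = DC 80.
Offset 17: leading byte 0xF0 = 11110000 → 4-byte char #7 = F0 BA 94 AD.
Offset 21: leading byte 0xF3 = 11110011 → 4-byte char #8 = F3 98 82 91.
Leading byte 0xF3 = 11110011 matches 11110xxx → 4-byte sequence.
Byte 1: 0xF3 = 11110011, payload 011 (3 bits).
Byte 2: 0x98 = 10011000 (10xxxxxx ✓), payload 011000.
Byte 3: 0x82 = 10000010 (10xxxxxx ✓), payload 000010.
Byte 4: 0x91 = 10010001 (10xxxxxx ✓), payload 010001.
Concatenate: 011011000000010010001 = 0xD8091 (21 bits → U+D8091).

U+D8091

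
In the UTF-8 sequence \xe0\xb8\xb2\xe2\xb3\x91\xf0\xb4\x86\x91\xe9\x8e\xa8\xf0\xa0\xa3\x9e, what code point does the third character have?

U+34191

Offset 0: leading byte 0xE0 = 11100000 → 3-byte char #1 = E0 B8 B2.
Offset 3: leading byte 0xE2 = 11100010 → 3-byte char #2 = E2 B3 91.
Offset 6: leading byte 0xF0 = 11110000 → 4-byte char #3 = F0 B4 86 91.
Leading byte 0xF0 = 11110000 matches 11110xxx → 4-byte sequence.
Byte 1: 0xF0 = 11110000, payload 000 (3 bits).
Byte 2: 0xB4 = 10110100 (10xxxxxx ✓), payload 110100.
Byte 3: 0x86 = 10000110 (10xxxxxx ✓), payload 000110.
Byte 4: 0x91 = 10010001 (10xxxxxx ✓), payload 010001.
Concatenate: 000110100000110010001 = 0x34191 (21 bits → U+34191).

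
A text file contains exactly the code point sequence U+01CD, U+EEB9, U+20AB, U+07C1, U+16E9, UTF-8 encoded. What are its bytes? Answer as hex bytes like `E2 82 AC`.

C7 8D EE BA B9 E2 82 AB DF 81 E1 9B A9

U+01CD: 2-byte form → C7 8D.
U+EEB9: 3-byte form → EE BA B9.
U+20AB: 3-byte form → E2 82 AB.
U+07C1: 2-byte form → DF 81.
U+16E9: 3-byte form → E1 9B A9.
Concatenated (13 bytes): C7 8D EE BA B9 E2 82 AB DF 81 E1 9B A9.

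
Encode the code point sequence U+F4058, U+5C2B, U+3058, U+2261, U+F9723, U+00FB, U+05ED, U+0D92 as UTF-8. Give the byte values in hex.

F3 B4 81 98 E5 B0 AB E3 81 98 E2 89 A1 F3 B9 9C A3 C3 BB D7 AD E0 B6 92

U+F4058: 4-byte form → F3 B4 81 98.
U+5C2B: 3-byte form → E5 B0 AB.
U+3058: 3-byte form → E3 81 98.
U+2261: 3-byte form → E2 89 A1.
U+F9723: 4-byte form → F3 B9 9C A3.
U+00FB: 2-byte form → C3 BB.
U+05ED: 2-byte form → D7 AD.
U+0D92: 3-byte form → E0 B6 92.
Concatenated (24 bytes): F3 B4 81 98 E5 B0 AB E3 81 98 E2 89 A1 F3 B9 9C A3 C3 BB D7 AD E0 B6 92.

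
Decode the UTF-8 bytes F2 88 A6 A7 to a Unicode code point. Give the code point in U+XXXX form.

U+889A7

Leading byte 0xF2 = 11110010 matches 11110xxx → 4-byte sequence.
Byte 1: 0xF2 = 11110010, payload 010 (3 bits).
Byte 2: 0x88 = 10001000 (10xxxxxx ✓), payload 001000.
Byte 3: 0xA6 = 10100110 (10xxxxxx ✓), payload 100110.
Byte 4: 0xA7 = 10100111 (10xxxxxx ✓), payload 100111.
Concatenate: 010001000100110100111 = 0x889A7 (21 bits → U+889A7).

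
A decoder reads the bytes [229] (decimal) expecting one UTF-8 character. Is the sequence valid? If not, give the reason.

Leading byte 0xE5 = 11100101 → 3-byte form, but only 1 byte is present.

invalid (sequence truncated)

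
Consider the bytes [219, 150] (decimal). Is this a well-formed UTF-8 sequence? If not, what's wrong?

valid

Leading byte 0xDB = 11011011 → 2-byte form.
Continuation bytes 0x96=10010110 all match 10xxxxxx.
Decoded value 0x6D6 is ≥ 0x80 (shortest form) and not a surrogate.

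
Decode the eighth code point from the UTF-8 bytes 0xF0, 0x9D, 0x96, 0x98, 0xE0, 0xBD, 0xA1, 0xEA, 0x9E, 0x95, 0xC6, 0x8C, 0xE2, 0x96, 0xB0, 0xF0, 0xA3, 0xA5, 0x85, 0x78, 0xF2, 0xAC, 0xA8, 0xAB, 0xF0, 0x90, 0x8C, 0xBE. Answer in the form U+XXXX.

U+ACA2B

Offset 0: leading byte 0xF0 = 11110000 → 4-byte char #1 = F0 9D 96 98.
Offset 4: leading byte 0xE0 = 11100000 → 3-byte char #2 = E0 BD A1.
Offset 7: leading byte 0xEA = 11101010 → 3-byte char #3 = EA 9E 95.
Offset 10: leading byte 0xC6 = 11000110 → 2-byte char #4 = C6 8C.
Offset 12: leading byte 0xE2 = 11100010 → 3-byte char #5 = E2 96 B0.
Offset 15: leading byte 0xF0 = 11110000 → 4-byte char #6 = F0 A3 A5 85.
Offset 19: leading byte 0x78 = 01111000 → 1-byte char #7 = 78.
Offset 20: leading byte 0xF2 = 11110010 → 4-byte char #8 = F2 AC A8 AB.
Leading byte 0xF2 = 11110010 matches 11110xxx → 4-byte sequence.
Byte 1: 0xF2 = 11110010, payload 010 (3 bits).
Byte 2: 0xAC = 10101100 (10xxxxxx ✓), payload 101100.
Byte 3: 0xA8 = 10101000 (10xxxxxx ✓), payload 101000.
Byte 4: 0xAB = 10101011 (10xxxxxx ✓), payload 101011.
Concatenate: 010101100101000101011 = 0xACA2B (21 bits → U+ACA2B).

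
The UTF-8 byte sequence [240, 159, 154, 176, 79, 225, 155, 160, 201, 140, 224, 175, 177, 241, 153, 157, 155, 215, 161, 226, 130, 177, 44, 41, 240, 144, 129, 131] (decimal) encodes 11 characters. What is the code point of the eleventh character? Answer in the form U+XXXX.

U+10043

Offset 0: leading byte 0xF0 = 11110000 → 4-byte char #1 = F0 9F 9A B0.
Offset 4: leading byte 0x4F = 01001111 → 1-byte char #2 = 4F.
Offset 5: leading byte 0xE1 = 11100001 → 3-byte char #3 = E1 9B A0.
Offset 8: leading byte 0xC9 = 11001001 → 2-byte char #4 = C9 8C.
Offset 10: leading byte 0xE0 = 11100000 → 3-byte char #5 = E0 AF B1.
Offset 13: leading byte 0xF1 = 11110001 → 4-byte char #6 = F1 99 9D 9B.
Offset 17: leading byte 0xD7 = 11010111 → 2-byte char #7 = D7 A1.
Offset 19: leading byte 0xE2 = 11100010 → 3-byte char #8 = E2 82 B1.
Offset 22: leading byte 0x2C = 00101100 → 1-byte char #9 = 2C.
Offset 23: leading byte 0x29 = 00101001 → 1-byte char #10 = 29.
Offset 24: leading byte 0xF0 = 11110000 → 4-byte char #11 = F0 90 81 83.
Leading byte 0xF0 = 11110000 matches 11110xxx → 4-byte sequence.
Byte 1: 0xF0 = 11110000, payload 000 (3 bits).
Byte 2: 0x90 = 10010000 (10xxxxxx ✓), payload 010000.
Byte 3: 0x81 = 10000001 (10xxxxxx ✓), payload 000001.
Byte 4: 0x83 = 10000011 (10xxxxxx ✓), payload 000011.
Concatenate: 000010000000001000011 = 0x10043 (21 bits → U+10043).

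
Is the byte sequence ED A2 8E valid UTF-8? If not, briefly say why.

invalid (encodes a surrogate (U+D800–U+DFFF))

Structurally a 3-byte sequence; payload = 0xD88E.
But 0xD88E is in U+D800–U+DFFF, the surrogate range. Surrogates are not Unicode scalar values and are forbidden in UTF-8.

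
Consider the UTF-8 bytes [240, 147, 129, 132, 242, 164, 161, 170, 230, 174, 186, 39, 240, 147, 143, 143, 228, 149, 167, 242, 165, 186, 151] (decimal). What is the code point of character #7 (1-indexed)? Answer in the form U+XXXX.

U+A5E97

Offset 0: leading byte 0xF0 = 11110000 → 4-byte char #1 = F0 93 81 84.
Offset 4: leading byte 0xF2 = 11110010 → 4-byte char #2 = F2 A4 A1 AA.
Offset 8: leading byte 0xE6 = 11100110 → 3-byte char #3 = E6 AE BA.
Offset 11: leading byte 0x27 = 00100111 → 1-byte char #4 = 27.
Offset 12: leading byte 0xF0 = 11110000 → 4-byte char #5 = F0 93 8F 8F.
Offset 16: leading byte 0xE4 = 11100100 → 3-byte char #6 = E4 95 A7.
Offset 19: leading byte 0xF2 = 11110010 → 4-byte char #7 = F2 A5 BA 97.
Leading byte 0xF2 = 11110010 matches 11110xxx → 4-byte sequence.
Byte 1: 0xF2 = 11110010, payload 010 (3 bits).
Byte 2: 0xA5 = 10100101 (10xxxxxx ✓), payload 100101.
Byte 3: 0xBA = 10111010 (10xxxxxx ✓), payload 111010.
Byte 4: 0x97 = 10010111 (10xxxxxx ✓), payload 010111.
Concatenate: 010100101111010010111 = 0xA5E97 (21 bits → U+A5E97).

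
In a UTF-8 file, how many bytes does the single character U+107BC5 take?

U+107BC5 = 0x107BC5. UTF-8 uses 1 byte below 0x80, 2 below 0x800, 3 below 0x10000, 4 up to 0x10FFFF. 0x107BC5 is in U+10000–U+10FFFF → 4 bytes.

4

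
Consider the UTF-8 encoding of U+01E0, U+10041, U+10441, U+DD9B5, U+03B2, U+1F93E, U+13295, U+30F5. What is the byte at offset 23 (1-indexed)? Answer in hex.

0x8A

1-indexed offset 23 is 0-indexed offset 22.
U+01E0 → 2-byte form C7 A0 at offsets 0–1.
U+10041 → 4-byte form F0 90 81 81 at offsets 2–5.
U+10441 → 4-byte form F0 90 91 81 at offsets 6–9.
U+DD9B5 → 4-byte form F3 9D A6 B5 at offsets 10–13.
U+03B2 → 2-byte form CE B2 at offsets 14–15.
U+1F93E → 4-byte form F0 9F A4 BE at offsets 16–19.
U+13295 → 4-byte form F0 93 8A 95 at offsets 20–23.
Offset 22 falls in char 7's range; it's byte 3 of F0 93 8A 95 = 0x8A.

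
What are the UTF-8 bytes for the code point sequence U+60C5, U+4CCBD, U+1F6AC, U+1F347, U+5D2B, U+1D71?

E6 83 85 F1 8C B2 BD F0 9F 9A AC F0 9F 8D 87 E5 B4 AB E1 B5 B1

U+60C5: 3-byte form → E6 83 85.
U+4CCBD: 4-byte form → F1 8C B2 BD.
U+1F6AC: 4-byte form → F0 9F 9A AC.
U+1F347: 4-byte form → F0 9F 8D 87.
U+5D2B: 3-byte form → E5 B4 AB.
U+1D71: 3-byte form → E1 B5 B1.
Concatenated (21 bytes): E6 83 85 F1 8C B2 BD F0 9F 9A AC F0 9F 8D 87 E5 B4 AB E1 B5 B1.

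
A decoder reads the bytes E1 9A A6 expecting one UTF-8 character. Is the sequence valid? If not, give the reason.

Leading byte 0xE1 = 11100001 → 3-byte form.
Continuation bytes 0x9A=10011010, 0xA6=10100110 all match 10xxxxxx.
Decoded value 0x16A6 is ≥ 0x800 (shortest form) and not a surrogate.

valid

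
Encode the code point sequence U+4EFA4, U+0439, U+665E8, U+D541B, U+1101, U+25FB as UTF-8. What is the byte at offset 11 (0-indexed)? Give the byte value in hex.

0x95

U+4EFA4 → 4-byte form F1 8E BE A4 at offsets 0–3.
U+0439 → 2-byte form D0 B9 at offsets 4–5.
U+665E8 → 4-byte form F1 A6 97 A8 at offsets 6–9.
U+D541B → 4-byte form F3 95 90 9B at offsets 10–13.
Offset 11 falls in char 4's range; it's byte 2 of F3 95 90 9B = 0x95.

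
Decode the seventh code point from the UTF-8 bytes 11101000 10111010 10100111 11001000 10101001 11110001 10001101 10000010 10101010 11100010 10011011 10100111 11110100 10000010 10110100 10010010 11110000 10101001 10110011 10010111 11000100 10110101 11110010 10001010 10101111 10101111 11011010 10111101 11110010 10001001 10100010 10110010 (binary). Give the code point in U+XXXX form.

Offset 0: leading byte 0xE8 = 11101000 → 3-byte char #1 = E8 BA A7.
Offset 3: leading byte 0xC8 = 11001000 → 2-byte char #2 = C8 A9.
Offset 5: leading byte 0xF1 = 11110001 → 4-byte char #3 = F1 8D 82 AA.
Offset 9: leading byte 0xE2 = 11100010 → 3-byte char #4 = E2 9B A7.
Offset 12: leading byte 0xF4 = 11110100 → 4-byte char #5 = F4 82 B4 92.
Offset 16: leading byte 0xF0 = 11110000 → 4-byte char #6 = F0 A9 B3 97.
Offset 20: leading byte 0xC4 = 11000100 → 2-byte char #7 = C4 B5.
Leading byte 0xC4 = 11000100 matches 110xxxxx → 2-byte sequence.
Byte 1: 0xC4 = 11000100, payload 00100 (5 bits).
Byte 2: 0xB5 = 10110101 (10xxxxxx ✓), payload 110101.
Concatenate: 00100110101 = 0x135 (11 bits → U+0135).

U+0135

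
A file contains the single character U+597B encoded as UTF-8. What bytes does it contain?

E5 A5 BB

U+597B = 0x597B = 22907 decimal. In range U+0800–U+FFFF → 3-byte form: 1110xxxx 10xxxxxx 10xxxxxx.
Binary (16 bits): 0101100101111011.
Split 4+6+6: 0101 | 100101 | 111011.
Byte 1: 11100101 = 0xE5.
Byte 2: 10100101 = 0xA5.
Byte 3: 10111011 = 0xBB.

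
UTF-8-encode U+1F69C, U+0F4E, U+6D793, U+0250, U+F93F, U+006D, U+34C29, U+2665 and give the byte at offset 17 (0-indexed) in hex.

0xF0

U+1F69C → 4-byte form F0 9F 9A 9C at offsets 0–3.
U+0F4E → 3-byte form E0 BD 8E at offsets 4–6.
U+6D793 → 4-byte form F1 AD 9E 93 at offsets 7–10.
U+0250 → 2-byte form C9 90 at offsets 11–12.
U+F93F → 3-byte form EF A4 BF at offsets 13–15.
U+006D → 1-byte form 6D at offsets 16–16.
U+34C29 → 4-byte form F0 B4 B0 A9 at offsets 17–20.
Offset 17 falls in char 7's range; it's byte 1 of F0 B4 B0 A9 = 0xF0.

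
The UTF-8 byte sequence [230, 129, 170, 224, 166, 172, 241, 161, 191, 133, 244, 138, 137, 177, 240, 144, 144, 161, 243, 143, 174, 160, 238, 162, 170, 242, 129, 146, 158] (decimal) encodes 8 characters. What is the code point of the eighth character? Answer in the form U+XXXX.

U+8149E

Offset 0: leading byte 0xE6 = 11100110 → 3-byte char #1 = E6 81 AA.
Offset 3: leading byte 0xE0 = 11100000 → 3-byte char #2 = E0 A6 AC.
Offset 6: leading byte 0xF1 = 11110001 → 4-byte char #3 = F1 A1 BF 85.
Offset 10: leading byte 0xF4 = 11110100 → 4-byte char #4 = F4 8A 89 B1.
Offset 14: leading byte 0xF0 = 11110000 → 4-byte char #5 = F0 90 90 A1.
Offset 18: leading byte 0xF3 = 11110011 → 4-byte char #6 = F3 8F AE A0.
Offset 22: leading byte 0xEE = 11101110 → 3-byte char #7 = EE A2 AA.
Offset 25: leading byte 0xF2 = 11110010 → 4-byte char #8 = F2 81 92 9E.
Leading byte 0xF2 = 11110010 matches 11110xxx → 4-byte sequence.
Byte 1: 0xF2 = 11110010, payload 010 (3 bits).
Byte 2: 0x81 = 10000001 (10xxxxxx ✓), payload 000001.
Byte 3: 0x92 = 10010010 (10xxxxxx ✓), payload 010010.
Byte 4: 0x9E = 10011110 (10xxxxxx ✓), payload 011110.
Concatenate: 010000001010010011110 = 0x8149E (21 bits → U+8149E).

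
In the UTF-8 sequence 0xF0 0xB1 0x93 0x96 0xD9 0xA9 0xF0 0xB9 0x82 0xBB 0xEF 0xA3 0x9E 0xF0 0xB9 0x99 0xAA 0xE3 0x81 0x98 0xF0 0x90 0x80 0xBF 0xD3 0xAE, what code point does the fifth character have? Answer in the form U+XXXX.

U+3966A

Offset 0: leading byte 0xF0 = 11110000 → 4-byte char #1 = F0 B1 93 96.
Offset 4: leading byte 0xD9 = 11011001 → 2-byte char #2 = D9 A9.
Offset 6: leading byte 0xF0 = 11110000 → 4-byte char #3 = F0 B9 82 BB.
Offset 10: leading byte 0xEF = 11101111 → 3-byte char #4 = EF A3 9E.
Offset 13: leading byte 0xF0 = 11110000 → 4-byte char #5 = F0 B9 99 AA.
Leading byte 0xF0 = 11110000 matches 11110xxx → 4-byte sequence.
Byte 1: 0xF0 = 11110000, payload 000 (3 bits).
Byte 2: 0xB9 = 10111001 (10xxxxxx ✓), payload 111001.
Byte 3: 0x99 = 10011001 (10xxxxxx ✓), payload 011001.
Byte 4: 0xAA = 10101010 (10xxxxxx ✓), payload 101010.
Concatenate: 000111001011001101010 = 0x3966A (21 bits → U+3966A).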